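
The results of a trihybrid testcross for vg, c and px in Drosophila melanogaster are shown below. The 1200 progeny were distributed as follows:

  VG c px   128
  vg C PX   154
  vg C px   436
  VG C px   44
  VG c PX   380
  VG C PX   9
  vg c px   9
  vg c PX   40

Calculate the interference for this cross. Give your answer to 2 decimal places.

The two most frequent reciprocal classes, VG c PX and vg C px, are the parental types, so the F1 was VG c PX / vg C px.
The two rarest classes, VG C PX and vg c px, are the double crossovers. Comparing them with the parentals, only the c allele has switched, so c is the middle locus and the order is px – c – vg.
px–c: (282 + 18)/1200 = 0.2500; c–vg: (84 + 18)/1200 = 0.0850.
Expected DCO frequency = 0.2500 × 0.0850 ≈ 0.02125; observed = 18/1200 ≈ 0.01500.
Coefficient of coincidence = 0.01500/0.02125 ≈ 0.71; interference = 1 − 0.71 = 0.29.

0.29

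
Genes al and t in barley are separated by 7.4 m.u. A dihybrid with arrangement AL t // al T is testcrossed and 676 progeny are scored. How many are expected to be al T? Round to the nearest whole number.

313

A map distance of 7.4 m.u. corresponds to a recombination frequency of 0.074.
The F1 is AL t / al T, so al T is a parental gamete class with expected frequency (1 − r)/2 = 0.926/2 = 0.4630.
Expected number = 0.4630 × 676 = 312.99 ≈ 313.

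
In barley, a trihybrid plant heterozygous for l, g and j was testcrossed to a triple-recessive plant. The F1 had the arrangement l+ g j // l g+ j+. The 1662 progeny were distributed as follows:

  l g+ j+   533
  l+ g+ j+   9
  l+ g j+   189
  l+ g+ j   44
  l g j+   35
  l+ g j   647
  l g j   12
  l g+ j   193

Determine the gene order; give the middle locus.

l

The two rarest classes, l g j and l+ g+ j+, are the double crossovers. Comparing them with the parentals, only the l allele has switched, so l is the middle locus and the order is g – l – j.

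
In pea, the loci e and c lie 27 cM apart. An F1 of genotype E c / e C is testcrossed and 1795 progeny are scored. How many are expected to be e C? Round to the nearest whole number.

A map distance of 27 cM corresponds to a recombination frequency of 0.270.
The F1 is E c / e C, so e C is a parental gamete class with expected frequency (1 − r)/2 = 0.730/2 = 0.3650.
Expected number = 0.3650 × 1795 = 655.17 ≈ 655.

655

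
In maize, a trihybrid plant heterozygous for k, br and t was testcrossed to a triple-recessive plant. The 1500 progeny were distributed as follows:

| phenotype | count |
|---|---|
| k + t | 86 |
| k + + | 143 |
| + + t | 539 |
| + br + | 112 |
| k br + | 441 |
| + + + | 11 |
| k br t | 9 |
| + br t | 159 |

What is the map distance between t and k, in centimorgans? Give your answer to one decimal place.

14.5 centimorgans

The two most frequent reciprocal classes, k br + and + + t, are the parental types, so the F1 was k br + / + + t.
The two rarest classes, k br t and + + +, are the double crossovers. Comparing them with the parentals, only the t allele has switched, so t is the middle locus and the order is br – t – k.
Crossovers in the t–k interval produce the single-crossover classes + br + and k + t (112 + 86 = 198) plus the double crossovers (20).
RF(t–k) = (198 + 20) / 1500 = 218/1500 = 0.1453 → 14.5 centimorgans.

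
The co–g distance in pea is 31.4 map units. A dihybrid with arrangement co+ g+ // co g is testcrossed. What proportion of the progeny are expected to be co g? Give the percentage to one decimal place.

A map distance of 31.4 map units corresponds to a recombination frequency of 0.314.
The F1 is co+ g+ / co g, so co g is a parental gamete class with expected frequency (1 − r)/2 = 0.686/2 = 0.3430.
That is 0.3430 = 34.3% of the progeny.

34.3%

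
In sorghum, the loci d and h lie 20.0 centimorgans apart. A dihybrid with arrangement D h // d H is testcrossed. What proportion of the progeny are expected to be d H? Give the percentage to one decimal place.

A map distance of 20.0 centimorgans corresponds to a recombination frequency of 0.200.
The F1 is D h / d H, so d H is a parental gamete class with expected frequency (1 − r)/2 = 0.800/2 = 0.4000.
That is 0.4000 = 40.0% of the progeny.

40.0%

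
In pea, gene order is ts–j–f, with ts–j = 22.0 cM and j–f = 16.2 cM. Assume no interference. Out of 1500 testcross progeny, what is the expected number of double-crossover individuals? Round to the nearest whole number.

53

Map distances give recombination frequencies of 0.220 and 0.162 for the two intervals.
With no interference, expected double-crossover frequency = 0.220 × 0.162 = 0.03564.
Expected number = 0.03564 × 1500 = 53.46 ≈ 53.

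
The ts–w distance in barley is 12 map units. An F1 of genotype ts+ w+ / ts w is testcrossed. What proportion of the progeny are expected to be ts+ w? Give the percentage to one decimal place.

A map distance of 12 map units corresponds to a recombination frequency of 0.120.
The F1 is ts+ w+ / ts w, so ts+ w is a recombinant gamete class with expected frequency r/2 = 0.120/2 = 0.0600.
That is 0.0600 = 6.0% of the progeny.

6.0%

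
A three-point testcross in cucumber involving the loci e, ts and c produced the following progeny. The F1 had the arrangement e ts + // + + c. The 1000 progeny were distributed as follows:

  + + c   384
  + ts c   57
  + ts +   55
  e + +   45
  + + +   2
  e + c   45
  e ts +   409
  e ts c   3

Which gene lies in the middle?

c

The two rarest classes, e ts c and + + +, are the double crossovers. Comparing them with the parentals, only the c allele has switched, so c is the middle locus and the order is e – c – ts.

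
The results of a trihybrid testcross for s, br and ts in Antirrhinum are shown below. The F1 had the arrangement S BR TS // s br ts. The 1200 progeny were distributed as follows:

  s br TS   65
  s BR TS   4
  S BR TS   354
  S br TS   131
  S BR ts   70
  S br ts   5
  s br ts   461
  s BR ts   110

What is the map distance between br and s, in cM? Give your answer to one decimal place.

The two rarest classes, s BR TS and S br ts, are the double crossovers. Comparing them with the parentals, only the s allele has switched, so s is the middle locus and the order is ts – s – br.
Crossovers in the s–br interval produce the single-crossover classes S br TS and s BR ts (131 + 110 = 241) plus the double crossovers (9).
RF(s–br) = (241 + 9) / 1200 = 250/1200 = 0.2083 → 20.8 cM.

20.8 cM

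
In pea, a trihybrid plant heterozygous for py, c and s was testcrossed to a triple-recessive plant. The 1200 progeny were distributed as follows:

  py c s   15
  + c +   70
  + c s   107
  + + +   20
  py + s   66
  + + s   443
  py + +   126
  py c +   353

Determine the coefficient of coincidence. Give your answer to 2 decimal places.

The two most frequent reciprocal classes, + + s and py c +, are the parental types, so the F1 was + + s / py c +.
The two rarest classes, + + + and py c s, are the double crossovers. Comparing them with the parentals, only the s allele has switched, so s is the middle locus and the order is c – s – py.
c–s: (233 + 35)/1200 = 0.2233; s–py: (136 + 35)/1200 = 0.1425.
Expected DCO frequency = 0.2233 × 0.1425 ≈ 0.03182; observed = 35/1200 ≈ 0.02917.
Coefficient of coincidence = 0.02917/0.03182 ≈ 0.92.

0.92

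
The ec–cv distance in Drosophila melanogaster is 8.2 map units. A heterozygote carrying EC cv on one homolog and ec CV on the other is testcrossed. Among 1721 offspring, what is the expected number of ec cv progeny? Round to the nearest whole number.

71

A map distance of 8.2 map units corresponds to a recombination frequency of 0.082.
The F1 is EC cv / ec CV, so ec cv is a recombinant gamete class with expected frequency r/2 = 0.082/2 = 0.0410.
Expected number = 0.0410 × 1721 = 70.56 ≈ 71.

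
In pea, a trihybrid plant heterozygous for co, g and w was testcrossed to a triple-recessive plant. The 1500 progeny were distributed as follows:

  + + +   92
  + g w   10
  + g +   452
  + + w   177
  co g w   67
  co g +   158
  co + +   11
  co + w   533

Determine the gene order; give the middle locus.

The two most frequent reciprocal classes, + g + and co + w, are the parental types, so the F1 was + g + / co + w.
The two rarest classes, + g w and co + +, are the double crossovers. Comparing them with the parentals, only the w allele has switched, so w is the middle locus and the order is g – w – co.

w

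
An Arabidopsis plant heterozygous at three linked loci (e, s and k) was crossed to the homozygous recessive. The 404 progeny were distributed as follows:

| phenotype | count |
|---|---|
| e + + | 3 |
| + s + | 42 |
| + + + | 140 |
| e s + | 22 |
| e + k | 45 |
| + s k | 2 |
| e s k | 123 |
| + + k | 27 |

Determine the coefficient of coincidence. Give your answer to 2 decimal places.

The two most frequent reciprocal classes, + + + and e s k, are the parental types, so the F1 was + + + / e s k.
The two rarest classes, e + + and + s k, are the double crossovers. Comparing them with the parentals, only the e allele has switched, so e is the middle locus and the order is k – e – s.
k–e: (49 + 5)/404 = 0.1337; e–s: (87 + 5)/404 = 0.2277.
Expected DCO frequency = 0.1337 × 0.2277 ≈ 0.03044; observed = 5/404 ≈ 0.01238.
Coefficient of coincidence = 0.01238/0.03044 ≈ 0.41.

0.41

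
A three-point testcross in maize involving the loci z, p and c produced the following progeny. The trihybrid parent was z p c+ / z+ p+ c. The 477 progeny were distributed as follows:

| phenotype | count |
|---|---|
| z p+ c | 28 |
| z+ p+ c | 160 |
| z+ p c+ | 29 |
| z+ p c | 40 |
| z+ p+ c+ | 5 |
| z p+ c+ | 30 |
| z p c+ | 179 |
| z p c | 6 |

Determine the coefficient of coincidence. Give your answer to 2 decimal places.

0.95

The two rarest classes, z p c and z+ p+ c+, are the double crossovers. Comparing them with the parentals, only the c allele has switched, so c is the middle locus and the order is p – c – z.
p–c: (70 + 11)/477 = 0.1698; c–z: (57 + 11)/477 = 0.1426.
Expected DCO frequency = 0.1698 × 0.1426 ≈ 0.02421; observed = 11/477 ≈ 0.02306.
Coefficient of coincidence = 0.02306/0.02421 ≈ 0.95.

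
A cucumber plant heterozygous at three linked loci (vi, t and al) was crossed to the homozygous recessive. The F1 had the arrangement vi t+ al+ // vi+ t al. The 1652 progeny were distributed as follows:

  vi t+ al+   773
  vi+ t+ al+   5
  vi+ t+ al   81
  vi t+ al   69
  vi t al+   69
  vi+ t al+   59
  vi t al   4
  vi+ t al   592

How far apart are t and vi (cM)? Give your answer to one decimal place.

The two rarest classes, vi+ t+ al+ and vi t al, are the double crossovers. Comparing them with the parentals, only the vi allele has switched, so vi is the middle locus and the order is t – vi – al.
Crossovers in the t–vi interval produce the single-crossover classes vi t al+ and vi+ t+ al (69 + 81 = 150) plus the double crossovers (9).
RF(t–vi) = (150 + 9) / 1652 = 159/1652 = 0.0962 → 9.6 cM.

9.6 cM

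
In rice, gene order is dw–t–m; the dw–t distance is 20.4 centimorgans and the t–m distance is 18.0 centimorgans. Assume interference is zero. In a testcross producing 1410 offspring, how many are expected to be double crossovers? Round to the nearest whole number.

52

Map distances give recombination frequencies of 0.204 and 0.180 for the two intervals.
With no interference, expected double-crossover frequency = 0.204 × 0.180 = 0.03672.
Expected number = 0.03672 × 1410 = 51.78 ≈ 52.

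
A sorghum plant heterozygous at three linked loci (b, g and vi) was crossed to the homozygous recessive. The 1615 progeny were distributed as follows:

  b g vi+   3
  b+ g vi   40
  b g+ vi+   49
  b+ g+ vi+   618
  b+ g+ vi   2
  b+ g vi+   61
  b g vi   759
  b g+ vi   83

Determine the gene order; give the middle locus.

The two most frequent reciprocal classes, b g vi and b+ g+ vi+, are the parental types, so the F1 was b g vi / b+ g+ vi+.
The two rarest classes, b g vi+ and b+ g+ vi, are the double crossovers. Comparing them with the parentals, only the vi allele has switched, so vi is the middle locus and the order is g – vi – b.

vi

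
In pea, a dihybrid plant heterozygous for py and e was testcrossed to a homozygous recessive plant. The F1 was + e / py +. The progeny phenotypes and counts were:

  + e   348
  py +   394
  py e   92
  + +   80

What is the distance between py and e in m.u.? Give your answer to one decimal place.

18.8 m.u.

The recombinant classes are + + and py e: 80 + 92 = 172.
Recombination frequency = 172/914 = 0.1882 ≈ 18.8%, i.e. 18.8 m.u.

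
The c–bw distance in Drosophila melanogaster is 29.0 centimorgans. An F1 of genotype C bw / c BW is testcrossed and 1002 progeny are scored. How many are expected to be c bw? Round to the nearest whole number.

A map distance of 29.0 centimorgans corresponds to a recombination frequency of 0.290.
The F1 is C bw / c BW, so c bw is a recombinant gamete class with expected frequency r/2 = 0.290/2 = 0.1450.
Expected number = 0.1450 × 1002 = 145.29 ≈ 145.

145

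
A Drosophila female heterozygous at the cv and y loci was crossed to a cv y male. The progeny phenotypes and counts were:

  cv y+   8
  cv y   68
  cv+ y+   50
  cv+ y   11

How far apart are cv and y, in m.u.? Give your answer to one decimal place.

13.9 m.u.

The two most frequent classes, cv+ y+ (50) and cv y (68), are the parental types, so the F1 was cv+ y+ / cv y.
The recombinant classes are cv+ y and cv y+: 11 + 8 = 19.
Recombination frequency = 19/137 = 0.1387 ≈ 13.9%, i.e. 13.9 m.u.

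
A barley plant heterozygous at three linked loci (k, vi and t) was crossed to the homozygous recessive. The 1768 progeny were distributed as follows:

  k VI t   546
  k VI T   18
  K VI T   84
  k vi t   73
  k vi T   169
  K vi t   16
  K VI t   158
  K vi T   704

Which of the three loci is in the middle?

t

The two most frequent reciprocal classes, K vi T and k VI t, are the parental types, so the F1 was K vi T / k VI t.
The two rarest classes, K vi t and k VI T, are the double crossovers. Comparing them with the parentals, only the t allele has switched, so t is the middle locus and the order is k – t – vi.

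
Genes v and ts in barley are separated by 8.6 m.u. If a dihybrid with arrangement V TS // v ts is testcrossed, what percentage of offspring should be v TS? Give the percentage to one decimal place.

4.3%

A map distance of 8.6 m.u. corresponds to a recombination frequency of 0.086.
The F1 is V TS / v ts, so v TS is a recombinant gamete class with expected frequency r/2 = 0.086/2 = 0.0430.
That is 0.0430 = 4.3% of the progeny.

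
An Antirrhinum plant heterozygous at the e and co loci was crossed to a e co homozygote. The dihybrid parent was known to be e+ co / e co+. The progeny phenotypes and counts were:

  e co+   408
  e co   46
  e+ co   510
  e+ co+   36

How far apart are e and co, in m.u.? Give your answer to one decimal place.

8.2 m.u.

The recombinant classes are e+ co+ and e co: 36 + 46 = 82.
Recombination frequency = 82/1000 = 0.0820 ≈ 8.2%, i.e. 8.2 m.u.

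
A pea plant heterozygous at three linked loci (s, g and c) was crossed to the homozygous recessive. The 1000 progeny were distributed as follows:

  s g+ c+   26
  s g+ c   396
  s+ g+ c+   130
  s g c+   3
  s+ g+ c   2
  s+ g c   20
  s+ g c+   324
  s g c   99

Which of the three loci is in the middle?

The two most frequent reciprocal classes, s g+ c and s+ g c+, are the parental types, so the F1 was s g+ c / s+ g c+.
The two rarest classes, s+ g+ c and s g c+, are the double crossovers. Comparing them with the parentals, only the s allele has switched, so s is the middle locus and the order is c – s – g.

s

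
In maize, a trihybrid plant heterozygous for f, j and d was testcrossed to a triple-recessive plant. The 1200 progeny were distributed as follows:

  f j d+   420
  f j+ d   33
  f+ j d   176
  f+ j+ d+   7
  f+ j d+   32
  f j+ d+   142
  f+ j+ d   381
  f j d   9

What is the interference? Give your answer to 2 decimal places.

0.29

The two most frequent reciprocal classes, f+ j+ d and f j d+, are the parental types, so the F1 was f+ j+ d / f j d+.
The two rarest classes, f+ j+ d+ and f j d, are the double crossovers. Comparing them with the parentals, only the d allele has switched, so d is the middle locus and the order is f – d – j.
f–d: (65 + 16)/1200 = 0.0675; d–j: (318 + 16)/1200 = 0.2783.
Expected DCO frequency = 0.0675 × 0.2783 ≈ 0.01879; observed = 16/1200 ≈ 0.01333.
Coefficient of coincidence = 0.01333/0.01879 ≈ 0.71; interference = 1 − 0.71 = 0.29.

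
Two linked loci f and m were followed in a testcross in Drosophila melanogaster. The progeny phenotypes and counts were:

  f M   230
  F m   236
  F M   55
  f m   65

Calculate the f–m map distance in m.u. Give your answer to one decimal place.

The two most frequent classes, F m (236) and f M (230), are the parental types, so the F1 was F m / f M.
The recombinant classes are F M and f m: 55 + 65 = 120.
Recombination frequency = 120/586 = 0.2048 ≈ 20.5%, i.e. 20.5 m.u.

20.5 m.u.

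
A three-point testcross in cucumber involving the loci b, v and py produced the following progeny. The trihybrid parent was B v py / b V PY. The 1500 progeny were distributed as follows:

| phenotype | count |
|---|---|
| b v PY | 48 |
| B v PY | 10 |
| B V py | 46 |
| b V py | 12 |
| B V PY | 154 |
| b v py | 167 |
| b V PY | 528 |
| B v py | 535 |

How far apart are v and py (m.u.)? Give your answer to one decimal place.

The two rarest classes, B v PY and b V py, are the double crossovers. Comparing them with the parentals, only the py allele has switched, so py is the middle locus and the order is v – py – b.
Crossovers in the v–py interval produce the single-crossover classes B V py and b v PY (46 + 48 = 94) plus the double crossovers (22).
RF(v–py) = (94 + 22) / 1500 = 116/1500 = 0.0773 → 7.7 m.u.

7.7 m.u.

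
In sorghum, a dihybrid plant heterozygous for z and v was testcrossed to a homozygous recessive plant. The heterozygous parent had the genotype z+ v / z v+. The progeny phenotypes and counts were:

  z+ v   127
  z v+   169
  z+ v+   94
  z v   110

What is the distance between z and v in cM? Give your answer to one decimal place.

The recombinant classes are z+ v+ and z v: 94 + 110 = 204.
Recombination frequency = 204/500 = 0.4080 ≈ 40.8%, i.e. 40.8 cM.

40.8 cM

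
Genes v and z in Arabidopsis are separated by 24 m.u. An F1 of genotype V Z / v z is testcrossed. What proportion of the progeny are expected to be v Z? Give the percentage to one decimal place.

12.0%

A map distance of 24 m.u. corresponds to a recombination frequency of 0.240.
The F1 is V Z / v z, so v Z is a recombinant gamete class with expected frequency r/2 = 0.240/2 = 0.1200.
That is 0.1200 = 12.0% of the progeny.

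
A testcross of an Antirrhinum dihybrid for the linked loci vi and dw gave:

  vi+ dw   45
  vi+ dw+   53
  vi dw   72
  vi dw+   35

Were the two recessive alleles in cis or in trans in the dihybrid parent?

The two most frequent classes are vi+ dw+ (53) and vi dw (72); these are the parental (non-recombinant) types.
So the F1 carried vi+ dw+ on one chromosome and vi dw on the other — the recessive alleles are on the same chromosome (cis / coupling).

cis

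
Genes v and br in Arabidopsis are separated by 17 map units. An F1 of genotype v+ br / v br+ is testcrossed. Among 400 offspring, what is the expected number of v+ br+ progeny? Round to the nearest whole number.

34

A map distance of 17 map units corresponds to a recombination frequency of 0.170.
The F1 is v+ br / v br+, so v+ br+ is a recombinant gamete class with expected frequency r/2 = 0.170/2 = 0.0850.
Expected number = 0.0850 × 400 = 34.00 ≈ 34.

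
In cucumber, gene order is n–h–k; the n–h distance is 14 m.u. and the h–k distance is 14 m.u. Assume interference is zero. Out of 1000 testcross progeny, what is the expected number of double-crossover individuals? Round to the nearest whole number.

20

Map distances give recombination frequencies of 0.140 and 0.140 for the two intervals.
With no interference, expected double-crossover frequency = 0.140 × 0.140 = 0.01960.
Expected number = 0.01960 × 1000 = 19.60 ≈ 20.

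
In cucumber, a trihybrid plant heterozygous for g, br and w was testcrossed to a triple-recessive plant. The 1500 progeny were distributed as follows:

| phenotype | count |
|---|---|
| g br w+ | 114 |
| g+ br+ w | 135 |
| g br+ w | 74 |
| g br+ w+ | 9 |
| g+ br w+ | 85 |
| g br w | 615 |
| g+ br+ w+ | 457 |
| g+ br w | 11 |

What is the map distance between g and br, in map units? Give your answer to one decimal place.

11.9 map units

The two most frequent reciprocal classes, g+ br+ w+ and g br w, are the parental types, so the F1 was g+ br+ w+ / g br w.
The two rarest classes, g br+ w+ and g+ br w, are the double crossovers. Comparing them with the parentals, only the g allele has switched, so g is the middle locus and the order is br – g – w.
Crossovers in the br–g interval produce the single-crossover classes g+ br w+ and g br+ w (85 + 74 = 159) plus the double crossovers (20).
RF(br–g) = (159 + 20) / 1500 = 179/1500 = 0.1193 → 11.9 map units.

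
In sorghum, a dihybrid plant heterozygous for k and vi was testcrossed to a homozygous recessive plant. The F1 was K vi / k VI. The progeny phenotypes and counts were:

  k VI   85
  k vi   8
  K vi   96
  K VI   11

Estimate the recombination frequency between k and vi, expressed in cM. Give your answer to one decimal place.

The recombinant classes are K VI and k vi: 11 + 8 = 19.
Recombination frequency = 19/200 = 0.0950 ≈ 9.5%, i.e. 9.5 cM.

9.5 cM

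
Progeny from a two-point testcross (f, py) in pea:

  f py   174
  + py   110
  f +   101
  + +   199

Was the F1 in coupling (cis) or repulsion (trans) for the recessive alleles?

cis

The two most frequent classes are + + (199) and f py (174); these are the parental (non-recombinant) types.
So the F1 carried + + on one chromosome and f py on the other — the recessive alleles are on the same chromosome (cis / coupling).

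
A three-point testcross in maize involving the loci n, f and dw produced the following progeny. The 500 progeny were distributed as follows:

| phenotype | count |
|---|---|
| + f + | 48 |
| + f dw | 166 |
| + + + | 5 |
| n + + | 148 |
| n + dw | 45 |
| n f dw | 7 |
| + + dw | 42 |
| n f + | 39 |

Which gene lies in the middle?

The two most frequent reciprocal classes, n + + and + f dw, are the parental types, so the F1 was n + + / + f dw.
The two rarest classes, + + + and n f dw, are the double crossovers. Comparing them with the parentals, only the n allele has switched, so n is the middle locus and the order is f – n – dw.

n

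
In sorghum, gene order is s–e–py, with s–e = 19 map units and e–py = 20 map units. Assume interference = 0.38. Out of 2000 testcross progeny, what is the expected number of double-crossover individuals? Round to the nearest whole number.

Map distances give recombination frequencies of 0.190 and 0.200 for the two intervals.
With interference 0.38 (so coincidence = 0.62), expected double-crossover frequency = 0.190 × 0.200 × 0.62 = 0.02356.
Expected number = 0.02356 × 2000 = 47.12 ≈ 47.

47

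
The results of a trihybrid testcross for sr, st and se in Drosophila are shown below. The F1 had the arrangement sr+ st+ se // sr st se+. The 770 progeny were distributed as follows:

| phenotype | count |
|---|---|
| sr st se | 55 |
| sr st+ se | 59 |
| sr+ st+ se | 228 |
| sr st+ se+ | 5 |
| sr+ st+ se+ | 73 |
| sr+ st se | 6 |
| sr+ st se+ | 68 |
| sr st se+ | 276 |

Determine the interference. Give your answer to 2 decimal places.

The two rarest classes, sr+ st se and sr st+ se+, are the double crossovers. Comparing them with the parentals, only the st allele has switched, so st is the middle locus and the order is se – st – sr.
se–st: (128 + 11)/770 = 0.1805; st–sr: (127 + 11)/770 = 0.1792.
Expected DCO frequency = 0.1805 × 0.1792 ≈ 0.03235; observed = 11/770 ≈ 0.01429.
Coefficient of coincidence = 0.01429/0.03235 ≈ 0.44; interference = 1 − 0.44 = 0.56.

0.56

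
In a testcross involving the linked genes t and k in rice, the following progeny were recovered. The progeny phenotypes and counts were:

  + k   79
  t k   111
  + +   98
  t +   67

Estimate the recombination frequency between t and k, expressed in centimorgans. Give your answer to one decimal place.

41.1 centimorgans

The two most frequent classes, + + (98) and t k (111), are the parental types, so the F1 was + + / t k.
The recombinant classes are + k and t +: 79 + 67 = 146.
Recombination frequency = 146/355 = 0.4113 ≈ 41.1%, i.e. 41.1 centimorgans.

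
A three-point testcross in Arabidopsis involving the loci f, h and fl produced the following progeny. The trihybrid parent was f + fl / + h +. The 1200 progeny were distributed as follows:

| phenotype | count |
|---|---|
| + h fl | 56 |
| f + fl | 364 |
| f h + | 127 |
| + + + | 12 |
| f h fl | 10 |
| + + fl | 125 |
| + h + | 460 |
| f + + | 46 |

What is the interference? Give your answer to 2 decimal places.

The two rarest classes, f h fl and + + +, are the double crossovers. Comparing them with the parentals, only the h allele has switched, so h is the middle locus and the order is f – h – fl.
f–h: (252 + 22)/1200 = 0.2283; h–fl: (102 + 22)/1200 = 0.1033.
Expected DCO frequency = 0.2283 × 0.1033 ≈ 0.02358; observed = 22/1200 ≈ 0.01833.
Coefficient of coincidence = 0.01833/0.02358 ≈ 0.78; interference = 1 − 0.78 = 0.22.

0.22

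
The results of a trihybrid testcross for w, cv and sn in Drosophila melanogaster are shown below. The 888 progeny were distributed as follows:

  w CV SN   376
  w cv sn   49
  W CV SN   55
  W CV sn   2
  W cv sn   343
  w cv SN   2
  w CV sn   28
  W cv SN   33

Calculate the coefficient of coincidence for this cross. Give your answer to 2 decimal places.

The two most frequent reciprocal classes, W cv sn and w CV SN, are the parental types, so the F1 was W cv sn / w CV SN.
The two rarest classes, W CV sn and w cv SN, are the double crossovers. Comparing them with the parentals, only the cv allele has switched, so cv is the middle locus and the order is sn – cv – w.
sn–cv: (61 + 4)/888 = 0.0732; cv–w: (104 + 4)/888 = 0.1216.
Expected DCO frequency = 0.0732 × 0.1216 ≈ 0.00890; observed = 4/888 ≈ 0.00450.
Coefficient of coincidence = 0.00450/0.00890 ≈ 0.51.

0.51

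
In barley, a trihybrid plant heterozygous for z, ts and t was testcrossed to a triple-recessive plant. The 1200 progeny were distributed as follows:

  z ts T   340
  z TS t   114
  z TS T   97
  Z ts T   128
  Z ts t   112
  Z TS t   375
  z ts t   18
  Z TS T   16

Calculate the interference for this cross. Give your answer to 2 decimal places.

0.39

The two most frequent reciprocal classes, z ts T and Z TS t, are the parental types, so the F1 was z ts T / Z TS t.
The two rarest classes, z ts t and Z TS T, are the double crossovers. Comparing them with the parentals, only the t allele has switched, so t is the middle locus and the order is ts – t – z.
ts–t: (209 + 34)/1200 = 0.2025; t–z: (242 + 34)/1200 = 0.2300.
Expected DCO frequency = 0.2025 × 0.2300 ≈ 0.04658; observed = 34/1200 ≈ 0.02833.
Coefficient of coincidence = 0.02833/0.04658 ≈ 0.61; interference = 1 − 0.61 = 0.39.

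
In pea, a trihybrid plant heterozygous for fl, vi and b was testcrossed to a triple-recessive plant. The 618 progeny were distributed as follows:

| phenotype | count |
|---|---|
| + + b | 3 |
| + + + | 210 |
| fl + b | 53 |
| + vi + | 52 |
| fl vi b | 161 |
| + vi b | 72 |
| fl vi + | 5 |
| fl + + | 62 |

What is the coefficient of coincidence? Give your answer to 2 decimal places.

The two most frequent reciprocal classes, fl vi b and + + +, are the parental types, so the F1 was fl vi b / + + +.
The two rarest classes, fl vi + and + + b, are the double crossovers. Comparing them with the parentals, only the b allele has switched, so b is the middle locus and the order is fl – b – vi.
fl–b: (134 + 8)/618 = 0.2298; b–vi: (105 + 8)/618 = 0.1828.
Expected DCO frequency = 0.2298 × 0.1828 ≈ 0.04201; observed = 8/618 ≈ 0.01294.
Coefficient of coincidence = 0.01294/0.04201 ≈ 0.31.

0.31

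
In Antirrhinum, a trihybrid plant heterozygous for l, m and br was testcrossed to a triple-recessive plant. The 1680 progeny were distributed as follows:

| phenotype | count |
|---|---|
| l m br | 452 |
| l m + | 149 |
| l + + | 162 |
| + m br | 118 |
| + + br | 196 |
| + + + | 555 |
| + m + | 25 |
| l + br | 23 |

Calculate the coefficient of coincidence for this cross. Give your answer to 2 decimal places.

0.63

The two most frequent reciprocal classes, l m br and + + +, are the parental types, so the F1 was l m br / + + +.
The two rarest classes, l + br and + m +, are the double crossovers. Comparing them with the parentals, only the m allele has switched, so m is the middle locus and the order is l – m – br.
l–m: (280 + 48)/1680 = 0.1952; m–br: (345 + 48)/1680 = 0.2339.
Expected DCO frequency = 0.1952 × 0.2339 ≈ 0.04566; observed = 48/1680 ≈ 0.02857.
Coefficient of coincidence = 0.02857/0.04566 ≈ 0.63.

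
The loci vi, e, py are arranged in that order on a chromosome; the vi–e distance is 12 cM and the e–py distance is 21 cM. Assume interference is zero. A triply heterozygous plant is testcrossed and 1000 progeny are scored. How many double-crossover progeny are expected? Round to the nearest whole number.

Map distances give recombination frequencies of 0.120 and 0.210 for the two intervals.
With no interference, expected double-crossover frequency = 0.120 × 0.210 = 0.02520.
Expected number = 0.02520 × 1000 = 25.20 ≈ 25.

25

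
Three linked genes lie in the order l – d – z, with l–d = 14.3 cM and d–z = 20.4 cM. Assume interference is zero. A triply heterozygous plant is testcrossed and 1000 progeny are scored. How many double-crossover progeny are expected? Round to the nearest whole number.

29

Map distances give recombination frequencies of 0.143 and 0.204 for the two intervals.
With no interference, expected double-crossover frequency = 0.143 × 0.204 = 0.02917.
Expected number = 0.02917 × 1000 = 29.17 ≈ 29.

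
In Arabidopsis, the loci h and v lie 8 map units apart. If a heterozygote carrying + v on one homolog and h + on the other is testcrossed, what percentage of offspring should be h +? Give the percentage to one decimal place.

A map distance of 8 map units corresponds to a recombination frequency of 0.080.
The F1 is + v / h +, so h + is a parental gamete class with expected frequency (1 − r)/2 = 0.920/2 = 0.4600.
That is 0.4600 = 46.0% of the progeny.

46.0%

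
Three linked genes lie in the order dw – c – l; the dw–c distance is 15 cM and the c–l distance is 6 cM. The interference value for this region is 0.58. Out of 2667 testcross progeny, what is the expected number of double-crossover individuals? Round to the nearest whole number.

10

Map distances give recombination frequencies of 0.150 and 0.060 for the two intervals.
With interference 0.58 (so coincidence = 0.42), expected double-crossover frequency = 0.150 × 0.060 × 0.42 = 0.00378.
Expected number = 0.00378 × 2667 = 10.08 ≈ 10.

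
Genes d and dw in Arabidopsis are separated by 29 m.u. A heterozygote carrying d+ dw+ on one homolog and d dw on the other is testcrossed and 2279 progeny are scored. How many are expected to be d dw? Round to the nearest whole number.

A map distance of 29 m.u. corresponds to a recombination frequency of 0.290.
The F1 is d+ dw+ / d dw, so d dw is a parental gamete class with expected frequency (1 − r)/2 = 0.710/2 = 0.3550.
Expected number = 0.3550 × 2279 = 809.04 ≈ 809.

809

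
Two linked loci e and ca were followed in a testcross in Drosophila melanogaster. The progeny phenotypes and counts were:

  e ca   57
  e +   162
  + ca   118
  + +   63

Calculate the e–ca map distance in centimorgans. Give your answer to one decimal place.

30.0 centimorgans

The two most frequent classes, + ca (118) and e + (162), are the parental types, so the F1 was + ca / e +.
The recombinant classes are + + and e ca: 63 + 57 = 120.
Recombination frequency = 120/400 = 0.3000 ≈ 30.0%, i.e. 30.0 centimorgans.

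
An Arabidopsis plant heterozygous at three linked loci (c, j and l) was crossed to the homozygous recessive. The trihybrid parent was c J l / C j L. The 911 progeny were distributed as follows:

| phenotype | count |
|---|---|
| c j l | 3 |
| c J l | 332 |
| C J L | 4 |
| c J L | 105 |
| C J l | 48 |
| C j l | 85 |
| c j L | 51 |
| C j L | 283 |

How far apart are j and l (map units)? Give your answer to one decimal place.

21.6 map units

The two rarest classes, c j l and C J L, are the double crossovers. Comparing them with the parentals, only the j allele has switched, so j is the middle locus and the order is c – j – l.
Crossovers in the j–l interval produce the single-crossover classes c J L and C j l (105 + 85 = 190) plus the double crossovers (7).
RF(j–l) = (190 + 7) / 911 = 197/911 = 0.2162 → 21.6 map units.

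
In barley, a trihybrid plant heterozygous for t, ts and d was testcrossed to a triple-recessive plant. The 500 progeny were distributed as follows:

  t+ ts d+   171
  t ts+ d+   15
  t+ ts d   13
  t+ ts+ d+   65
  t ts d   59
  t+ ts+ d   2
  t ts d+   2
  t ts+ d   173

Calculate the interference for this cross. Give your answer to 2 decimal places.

The two most frequent reciprocal classes, t ts+ d and t+ ts d+, are the parental types, so the F1 was t ts+ d / t+ ts d+.
The two rarest classes, t+ ts+ d and t ts d+, are the double crossovers. Comparing them with the parentals, only the t allele has switched, so t is the middle locus and the order is ts – t – d.
ts–t: (124 + 4)/500 = 0.2560; t–d: (28 + 4)/500 = 0.0640.
Expected DCO frequency = 0.2560 × 0.0640 ≈ 0.01638; observed = 4/500 ≈ 0.00800.
Coefficient of coincidence = 0.00800/0.01638 ≈ 0.49; interference = 1 − 0.49 = 0.51.

0.51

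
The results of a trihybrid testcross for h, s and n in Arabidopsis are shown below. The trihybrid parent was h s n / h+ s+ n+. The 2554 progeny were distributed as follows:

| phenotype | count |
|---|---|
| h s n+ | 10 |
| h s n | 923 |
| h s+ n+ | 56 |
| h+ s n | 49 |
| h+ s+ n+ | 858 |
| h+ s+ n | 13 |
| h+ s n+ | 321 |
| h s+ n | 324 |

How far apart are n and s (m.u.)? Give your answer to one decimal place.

The two rarest classes, h s n+ and h+ s+ n, are the double crossovers. Comparing them with the parentals, only the n allele has switched, so n is the middle locus and the order is h – n – s.
Crossovers in the n–s interval produce the single-crossover classes h s+ n and h+ s n+ (324 + 321 = 645) plus the double crossovers (23).
RF(n–s) = (645 + 23) / 2554 = 668/2554 = 0.2616 → 26.2 m.u.

26.2 m.u.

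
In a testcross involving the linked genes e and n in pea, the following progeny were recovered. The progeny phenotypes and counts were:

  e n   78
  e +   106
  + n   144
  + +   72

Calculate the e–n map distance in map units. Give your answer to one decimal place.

The two most frequent classes, + n (144) and e + (106), are the parental types, so the F1 was + n / e +.
The recombinant classes are + + and e n: 72 + 78 = 150.
Recombination frequency = 150/400 = 0.3750 ≈ 37.5%, i.e. 37.5 map units.

37.5 map units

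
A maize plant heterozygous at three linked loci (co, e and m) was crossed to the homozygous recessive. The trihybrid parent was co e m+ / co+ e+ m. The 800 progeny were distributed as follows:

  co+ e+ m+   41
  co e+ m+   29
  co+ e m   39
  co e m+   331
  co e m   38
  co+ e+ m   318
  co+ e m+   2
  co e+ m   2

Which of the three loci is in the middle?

co

The two rarest classes, co+ e m+ and co e+ m, are the double crossovers. Comparing them with the parentals, only the co allele has switched, so co is the middle locus and the order is e – co – m.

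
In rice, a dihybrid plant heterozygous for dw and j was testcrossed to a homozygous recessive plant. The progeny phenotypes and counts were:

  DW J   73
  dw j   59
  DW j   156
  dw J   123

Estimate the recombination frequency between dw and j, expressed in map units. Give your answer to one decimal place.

The two most frequent classes, DW j (156) and dw J (123), are the parental types, so the F1 was DW j / dw J.
The recombinant classes are DW J and dw j: 73 + 59 = 132.
Recombination frequency = 132/411 = 0.3212 ≈ 32.1%, i.e. 32.1 map units.

32.1 map units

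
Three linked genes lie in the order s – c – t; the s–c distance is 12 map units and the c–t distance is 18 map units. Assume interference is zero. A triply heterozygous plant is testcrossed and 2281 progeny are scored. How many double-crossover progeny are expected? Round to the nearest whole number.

49

Map distances give recombination frequencies of 0.120 and 0.180 for the two intervals.
With no interference, expected double-crossover frequency = 0.120 × 0.180 = 0.02160.
Expected number = 0.02160 × 2281 = 49.27 ≈ 49.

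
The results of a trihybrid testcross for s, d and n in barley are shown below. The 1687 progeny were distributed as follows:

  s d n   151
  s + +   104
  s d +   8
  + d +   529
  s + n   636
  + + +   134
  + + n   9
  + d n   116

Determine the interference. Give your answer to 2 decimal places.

0.60

The two most frequent reciprocal classes, + d + and s + n, are the parental types, so the F1 was + d + / s + n.
The two rarest classes, s d + and + + n, are the double crossovers. Comparing them with the parentals, only the s allele has switched, so s is the middle locus and the order is n – s – d.
n–s: (220 + 17)/1687 = 0.1405; s–d: (285 + 17)/1687 = 0.1790.
Expected DCO frequency = 0.1405 × 0.1790 ≈ 0.02515; observed = 17/1687 ≈ 0.01008.
Coefficient of coincidence = 0.01008/0.02515 ≈ 0.40; interference = 1 − 0.40 = 0.60.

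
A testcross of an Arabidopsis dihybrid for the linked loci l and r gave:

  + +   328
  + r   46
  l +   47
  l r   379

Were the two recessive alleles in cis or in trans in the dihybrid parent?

The two most frequent classes are + + (328) and l r (379); these are the parental (non-recombinant) types.
So the F1 carried + + on one chromosome and l r on the other — the recessive alleles are on the same chromosome (cis / coupling).

cis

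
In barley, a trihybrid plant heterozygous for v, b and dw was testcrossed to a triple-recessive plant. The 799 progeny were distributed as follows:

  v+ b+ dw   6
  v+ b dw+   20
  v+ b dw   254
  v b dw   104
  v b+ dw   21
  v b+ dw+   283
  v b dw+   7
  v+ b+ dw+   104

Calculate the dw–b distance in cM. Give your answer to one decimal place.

6.8 cM

The two most frequent reciprocal classes, v+ b dw and v b+ dw+, are the parental types, so the F1 was v+ b dw / v b+ dw+.
The two rarest classes, v+ b+ dw and v b dw+, are the double crossovers. Comparing them with the parentals, only the b allele has switched, so b is the middle locus and the order is v – b – dw.
Crossovers in the b–dw interval produce the single-crossover classes v+ b dw+ and v b+ dw (20 + 21 = 41) plus the double crossovers (13).
RF(b–dw) = (41 + 13) / 799 = 54/799 = 0.0676 → 6.8 cM.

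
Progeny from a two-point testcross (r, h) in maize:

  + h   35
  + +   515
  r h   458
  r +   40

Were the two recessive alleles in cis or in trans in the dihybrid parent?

The two most frequent classes are + + (515) and r h (458); these are the parental (non-recombinant) types.
So the F1 carried + + on one chromosome and r h on the other — the recessive alleles are on the same chromosome (cis / coupling).

cis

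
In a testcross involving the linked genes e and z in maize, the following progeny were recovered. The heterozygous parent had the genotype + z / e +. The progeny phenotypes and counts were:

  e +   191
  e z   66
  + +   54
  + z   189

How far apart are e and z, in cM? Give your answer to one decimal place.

The recombinant classes are + + and e z: 54 + 66 = 120.
Recombination frequency = 120/500 = 0.2400 ≈ 24.0%, i.e. 24.0 cM.

24.0 cM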